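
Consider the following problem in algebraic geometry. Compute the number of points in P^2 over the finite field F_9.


P^2(F_9) has (q^(n+1) - 1)/(q - 1) points.
= 9^2 + 9^1 + 9^0
= 81 + 9 + 1
= 91

91


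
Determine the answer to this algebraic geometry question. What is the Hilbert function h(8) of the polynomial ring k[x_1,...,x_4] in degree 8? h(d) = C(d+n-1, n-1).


The Hilbert function for the polynomial ring in 4 variables is:
h(d) = C(d+n-1, n-1)
h(8) = C(8+4-1, 4-1) = C(11, 3)
= 11! / (3! * 8!)
= 165

165


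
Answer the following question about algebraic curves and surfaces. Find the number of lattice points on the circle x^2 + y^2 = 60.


Systematically check integer values of x where x^2 <= 60.
For each valid x, check if 60 - x^2 is a perfect square.
Total integer solutions found: 0

0


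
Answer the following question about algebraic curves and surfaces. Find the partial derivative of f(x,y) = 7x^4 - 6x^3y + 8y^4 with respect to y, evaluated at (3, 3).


df/dy = (-6)*x^3 + 4*8*y^3
At (3,3): (-6)*3^3 + 4*8*3^3
= -162 + 864
= 702

702


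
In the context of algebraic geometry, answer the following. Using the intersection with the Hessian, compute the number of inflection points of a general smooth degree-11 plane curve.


For a general smooth plane curve C of degree d, the inflection points are
the intersection of C with its Hessian curve, which has degree 3(d-2).
By Bezout, the total intersection number is d * 3(d-2) = 11 * 27 = 297.
For a general curve every flex is ordinary, so each contributes
multiplicity 1 to C·Hess(C), and the number of distinct inflection
points is 3d(d-2).
Inflection points = 3*11*(11-2) = 3*11*9 = 297

297


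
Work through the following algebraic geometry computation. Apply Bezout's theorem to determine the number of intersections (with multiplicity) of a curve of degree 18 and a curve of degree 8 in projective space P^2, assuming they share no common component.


Bezout's theorem states the intersection count equals the product of degrees.
Intersection count = 18 * 8 = 144

144


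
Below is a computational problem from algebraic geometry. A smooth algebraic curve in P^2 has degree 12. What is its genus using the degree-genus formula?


Using the genus formula for smooth plane curves:
g = (d-1)(d-2)/2
g = (12-1)(12-2)/2
g = 11*10/2
g = 110/2 = 55

55


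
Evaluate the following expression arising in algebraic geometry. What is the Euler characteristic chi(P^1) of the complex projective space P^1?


The complex projective space P^1 has one cell in each even real dimension 0, 2, ..., 2.
The cohomology groups are H^{2k}(P^1) = Z for k = 0,...,1, and 0 otherwise.
Euler characteristic = sum of Betti numbers = 1 per even-dimensional cohomology group.
chi(P^1) = 1 + 1 = 2

2


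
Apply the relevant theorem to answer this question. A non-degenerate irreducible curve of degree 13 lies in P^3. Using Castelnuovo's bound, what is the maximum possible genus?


Castelnuovo's bound: write d - 1 = m(r-1) + epsilon with 0 <= epsilon < r-1.
d - 1 = 13 - 1 = 12
r - 1 = 3 - 1 = 2
12 = 6*2 + 0, so m = 6, epsilon = 0
pi(d, r) = m(m-1)(r-1)/2 + m*epsilon
= 6*5*2/2 + 6*0
= 60/2 + 0
= 30 + 0 = 30

30


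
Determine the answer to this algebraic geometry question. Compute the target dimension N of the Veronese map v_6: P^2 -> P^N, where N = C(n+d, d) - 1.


The Veronese embedding v_d: P^n -> P^N maps each point to all
degree-d monomials in n+1 homogeneous coordinates.
N = C(n+d, d) - 1
N = C(2+6, 6) - 1
N = C(8, 6) - 1
C(8, 6) = 28
N = 28 - 1 = 27

27


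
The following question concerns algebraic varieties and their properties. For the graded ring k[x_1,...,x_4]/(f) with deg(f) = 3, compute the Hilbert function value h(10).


For R = k[x_1,...,x_n]/(f) with f homogeneous of degree e:
The Hilbert series is (1 - t^e)/(1 - t)^n.
So h(d) = C(d+n-1, n-1) - C(d-e+n-1, n-1) for d >= e.
With n=4, e=3, d=10:
C(10+4-1, 4-1) = C(13, 3) = 286
C(10-3+4-1, 4-1) = C(10, 3) = 120
h(10) = 286 - 120 = 166

166


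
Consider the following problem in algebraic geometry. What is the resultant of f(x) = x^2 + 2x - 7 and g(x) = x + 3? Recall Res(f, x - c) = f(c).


For Res(f, x - c), we evaluate f at x = c.
f(-3) = (-3)^2 + 2*(-3) - 7
= 9 - 6 - 7
= 3 - 7 = -4
Res(f, g) = -4

-4


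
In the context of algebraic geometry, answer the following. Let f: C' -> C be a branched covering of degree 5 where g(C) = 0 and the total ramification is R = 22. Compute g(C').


Riemann-Hurwitz formula: 2g' - 2 = d(2g - 2) + R
Given: d = 5, g = 0, R = 22
2g' - 2 = 5*(2*0 - 2) + 22
2g' - 2 = 5*(-2) + 22
2g' - 2 = -10 + 22 = 12
2g' = 14
g' = 7

7


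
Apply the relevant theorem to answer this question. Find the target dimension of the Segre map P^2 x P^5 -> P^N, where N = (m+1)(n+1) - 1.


The Segre embedding maps P^m x P^n into P^N via
all products of coordinates from each factor.
N = (m+1)(n+1) - 1
N = (2+1)(5+1) - 1
N = 3*6 - 1
N = 18 - 1 = 17

17


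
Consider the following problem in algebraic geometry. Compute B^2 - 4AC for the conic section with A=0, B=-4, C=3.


The discriminant of a conic Ax^2 + Bxy + Cy^2 + ... = 0 is B^2 - 4AC.
B^2 = (-4)^2 = 16
4AC = 4*0*3 = 0
Discriminant = 16 + 0 = 16

16


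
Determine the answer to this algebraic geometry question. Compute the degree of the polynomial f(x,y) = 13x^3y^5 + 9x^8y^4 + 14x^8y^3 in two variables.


Examine each term for its total degree (sum of exponents).
  Term '13x^3y^5' has total degree 3+5 = 8.
  Term '9x^8y^4' has total degree 8+4 = 12.
  Term '14x^8y^3' has total degree 8+3 = 11.
The maximum total degree among all terms is 12.

12


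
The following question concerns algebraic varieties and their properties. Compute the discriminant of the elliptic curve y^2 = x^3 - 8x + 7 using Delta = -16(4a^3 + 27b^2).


Compute each component:
4a^3 = 4*(-8)^3 = 4*(-512) = -2048
27b^2 = 27*7^2 = 27*49 = 1323
4a^3 + 27b^2 = -2048 + 1323 = -725
Delta = -16*(-725) = 11600

11600


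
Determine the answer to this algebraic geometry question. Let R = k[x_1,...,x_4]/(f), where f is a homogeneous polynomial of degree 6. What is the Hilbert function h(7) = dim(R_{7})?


For R = k[x_1,...,x_n]/(f) with f homogeneous of degree e:
The Hilbert series is (1 - t^e)/(1 - t)^n.
So h(d) = C(d+n-1, n-1) - C(d-e+n-1, n-1) for d >= e.
With n=4, e=6, d=7:
C(7+4-1, 4-1) = C(10, 3) = 120
C(7-6+4-1, 4-1) = C(4, 3) = 4
h(7) = 120 - 4 = 116

116


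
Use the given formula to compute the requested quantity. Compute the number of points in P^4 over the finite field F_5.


P^4(F_5) has (q^(n+1) - 1)/(q - 1) points.
= 5^4 + 5^3 + 5^2 + 5^1 + 5^0
= 625 + 125 + 25 + 5 + 1
= 781

781


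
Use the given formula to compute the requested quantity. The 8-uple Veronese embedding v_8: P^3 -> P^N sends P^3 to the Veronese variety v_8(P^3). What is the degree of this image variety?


The Veronese variety v_8(P^3) has degree d^r.
d^r = 8^3 = 512

512


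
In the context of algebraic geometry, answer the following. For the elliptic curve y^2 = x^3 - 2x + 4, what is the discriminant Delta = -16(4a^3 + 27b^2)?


Compute each component:
4a^3 = 4*(-2)^3 = 4*(-8) = -32
27b^2 = 27*4^2 = 27*16 = 432
4a^3 + 27b^2 = -32 + 432 = 400
Delta = -16*400 = -6400

-6400


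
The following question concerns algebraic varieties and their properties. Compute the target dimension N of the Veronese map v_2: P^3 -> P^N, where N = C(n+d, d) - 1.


The Veronese embedding v_d: P^n -> P^N maps each point to all
degree-d monomials in n+1 homogeneous coordinates.
N = C(n+d, d) - 1
N = C(3+2, 2) - 1
N = C(5, 2) - 1
C(5, 2) = 10
N = 10 - 1 = 9

9


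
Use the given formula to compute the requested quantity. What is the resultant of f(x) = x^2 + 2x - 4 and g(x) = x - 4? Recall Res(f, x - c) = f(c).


For Res(f, x - c), we evaluate f at x = c.
f(4) = 4^2 + 2*4 - 4
= 16 + 8 - 4
= 24 - 4 = 20
Res(f, g) = 20

20


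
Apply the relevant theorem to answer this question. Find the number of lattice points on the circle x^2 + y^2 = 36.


Systematically check integer values of x where x^2 <= 36.
For each valid x, check if 36 - x^2 is a perfect square.
x=0: 36 - 0 = 36, sqrt = 6 (valid)
x=6: 36 - 36 = 0, sqrt = 0 (valid)
Total integer solutions found: 4

4


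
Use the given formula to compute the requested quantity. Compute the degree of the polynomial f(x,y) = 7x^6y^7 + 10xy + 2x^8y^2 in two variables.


Examine each term for its total degree (sum of exponents).
  Term '7x^6y^7' has total degree 6+7 = 13.
  Term '10xy' has total degree 1+1 = 2.
  Term '2x^8y^2' has total degree 8+2 = 10.
The maximum total degree among all terms is 13.

13


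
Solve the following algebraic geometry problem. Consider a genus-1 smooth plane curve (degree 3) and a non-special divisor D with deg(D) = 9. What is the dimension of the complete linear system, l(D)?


First, compute the genus of a smooth plane curve of degree 3:
g = (d-1)(d-2)/2 = (3-1)(3-2)/2 = 1
For a non-special divisor D (i.e., h^1(D) = 0), Riemann-Roch gives:
l(D) = deg(D) - g + 1
Since deg(D) = 9 >= 2g - 1 = 1, D is non-special.
l(D) = 9 - 1 + 1 = 9

9


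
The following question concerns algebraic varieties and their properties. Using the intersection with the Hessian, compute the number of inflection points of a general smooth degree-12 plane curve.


For a general smooth plane curve C of degree d, the inflection points are
the intersection of C with its Hessian curve, which has degree 3(d-2).
By Bezout, the total intersection number is d * 3(d-2) = 12 * 30 = 360.
For a general curve every flex is ordinary, so each contributes
multiplicity 1 to C·Hess(C), and the number of distinct inflection
points is 3d(d-2).
Inflection points = 3*12*(12-2) = 3*12*10 = 360

360


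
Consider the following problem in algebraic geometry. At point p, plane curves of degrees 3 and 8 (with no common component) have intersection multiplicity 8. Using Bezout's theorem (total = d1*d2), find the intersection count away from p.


By Bezout's theorem, the total intersection number is d1 * d2.
Total = 3 * 8 = 24
Intersection multiplicity at p = 8
Remaining intersections = 24 - 8 = 16

16


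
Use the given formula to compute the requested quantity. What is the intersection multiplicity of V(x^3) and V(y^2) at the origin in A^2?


The intersection multiplicity of V(x^a) and V(y^b) at the origin is:
I(O; V(x^3), V(y^2)) = dim_k(k[x,y]/(x^3, y^2))
A basis for k[x,y]/(x^3, y^2) is the set of monomials x^i * y^j
where 0 <= i < 3 and 0 <= j < 2.
The number of such monomials is 3 * 2 = 6

6


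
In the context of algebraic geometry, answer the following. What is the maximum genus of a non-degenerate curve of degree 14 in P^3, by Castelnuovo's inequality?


Castelnuovo's bound: write d - 1 = m(r-1) + epsilon with 0 <= epsilon < r-1.
d - 1 = 14 - 1 = 13
r - 1 = 3 - 1 = 2
13 = 6*2 + 1, so m = 6, epsilon = 1
pi(d, r) = m(m-1)(r-1)/2 + m*epsilon
= 6*5*2/2 + 6*1
= 60/2 + 6
= 30 + 6 = 36

36


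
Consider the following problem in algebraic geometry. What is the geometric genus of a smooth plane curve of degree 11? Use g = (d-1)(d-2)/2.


Using the genus formula for smooth plane curves:
g = (d-1)(d-2)/2
g = (11-1)(11-2)/2
g = 10*9/2
g = 90/2 = 45

45


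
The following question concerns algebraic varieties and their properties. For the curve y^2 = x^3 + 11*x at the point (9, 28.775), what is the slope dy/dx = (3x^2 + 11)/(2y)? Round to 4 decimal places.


Using implicit differentiation of y^2 = x^3 + 11*x:
2y * dy/dx = 3x^2 + 11
dy/dx = (3x^2 + 11)/(2y)
Numerator: 3*9^2 + 11 = 254
Denominator: 2*28.775 = 57.55
dy/dx = 254/57.55 = 4.4136

4.4136


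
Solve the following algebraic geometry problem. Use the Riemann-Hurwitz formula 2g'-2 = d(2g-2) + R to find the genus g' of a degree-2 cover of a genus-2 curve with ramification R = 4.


Riemann-Hurwitz formula: 2g' - 2 = d(2g - 2) + R
Given: d = 2, g = 2, R = 4
2g' - 2 = 2*(2*2 - 2) + 4
2g' - 2 = 2*2 + 4
2g' - 2 = 4 + 4 = 8
2g' = 10
g' = 5

5


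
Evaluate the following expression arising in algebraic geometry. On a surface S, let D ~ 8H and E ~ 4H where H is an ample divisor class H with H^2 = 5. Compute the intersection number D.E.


Using bilinearity of the intersection pairing on a surface S:
(aH).(bH) = ab * (H.H)
We have H^2 = 5.
D.E = (8H).(4H) = 8*4*5
= 32*5
= 160

160


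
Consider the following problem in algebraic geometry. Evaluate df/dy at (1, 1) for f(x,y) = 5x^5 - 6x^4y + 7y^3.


df/dy = (-6)*x^4 + 3*7*y^2
At (1,1): (-6)*1^4 + 3*7*1^2
= -6 + 21
= 15

15


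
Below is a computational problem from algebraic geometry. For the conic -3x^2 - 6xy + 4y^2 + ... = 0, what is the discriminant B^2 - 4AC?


The discriminant of a conic Ax^2 + Bxy + Cy^2 + ... = 0 is B^2 - 4AC.
B^2 = (-6)^2 = 36
4AC = 4*(-3)*4 = -48
Discriminant = 36 + 48 = 84

84


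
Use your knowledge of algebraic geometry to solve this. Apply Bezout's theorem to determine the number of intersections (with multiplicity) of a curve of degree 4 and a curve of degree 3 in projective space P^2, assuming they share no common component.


Bezout's theorem states the intersection count equals the product of degrees.
Intersection count = 4 * 3 = 12

12


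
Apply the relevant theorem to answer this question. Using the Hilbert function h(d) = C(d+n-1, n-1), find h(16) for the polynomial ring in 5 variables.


The Hilbert function for the polynomial ring in 5 variables is:
h(d) = C(d+n-1, n-1)
h(16) = C(16+5-1, 5-1) = C(20, 4)
= 20! / (4! * 16!)
= 4845

4845


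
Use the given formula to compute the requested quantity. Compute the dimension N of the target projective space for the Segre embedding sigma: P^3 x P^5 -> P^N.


The Segre embedding maps P^m x P^n into P^N via
all products of coordinates from each factor.
N = (m+1)(n+1) - 1
N = (3+1)(5+1) - 1
N = 4*6 - 1
N = 24 - 1 = 23

23


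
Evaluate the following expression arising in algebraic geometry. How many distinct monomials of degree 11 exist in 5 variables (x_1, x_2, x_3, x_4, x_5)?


The number of degree-11 monomials in 5 variables is C(d+n-1, n-1).
= C(11+5-1, 5-1) = C(15, 4)
= 1365

1365


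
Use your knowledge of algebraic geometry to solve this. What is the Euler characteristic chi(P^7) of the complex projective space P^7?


The complex projective space P^7 has one cell in each even real dimension 0, 2, ..., 14.
The cohomology groups are H^{2k}(P^7) = Z for k = 0,...,7, and 0 otherwise.
Euler characteristic = sum of Betti numbers = 1 per even-dimensional cohomology group.
chi(P^7) = 7 + 1 = 8

8


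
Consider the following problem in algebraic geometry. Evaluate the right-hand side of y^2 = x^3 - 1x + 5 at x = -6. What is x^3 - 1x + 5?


Compute x^3 - 1x + 5 at x = -6:
x^3 = (-6)^3 = -216
(-1)*x = (-1)*(-6) = 6
Sum: -216 + 6 + 5 = -205

-205


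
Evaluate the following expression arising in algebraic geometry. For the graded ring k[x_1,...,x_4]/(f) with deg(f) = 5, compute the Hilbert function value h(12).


For R = k[x_1,...,x_n]/(f) with f homogeneous of degree e:
The Hilbert series is (1 - t^e)/(1 - t)^n.
So h(d) = C(d+n-1, n-1) - C(d-e+n-1, n-1) for d >= e.
With n=4, e=5, d=12:
C(12+4-1, 4-1) = C(15, 3) = 455
C(12-5+4-1, 4-1) = C(10, 3) = 120
h(12) = 455 - 120 = 335

335


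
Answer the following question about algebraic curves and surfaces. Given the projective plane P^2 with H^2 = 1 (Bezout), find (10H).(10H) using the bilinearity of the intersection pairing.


Using bilinearity of the intersection pairing on the projective plane P^2:
(aH).(bH) = ab * (H.H)
We have H^2 = 1 (Bezout).
D.E = (10H).(10H) = 10*10*1
= 100*1
= 100

100


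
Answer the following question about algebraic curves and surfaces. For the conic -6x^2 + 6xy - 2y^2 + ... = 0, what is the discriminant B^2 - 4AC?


The discriminant of a conic Ax^2 + Bxy + Cy^2 + ... = 0 is B^2 - 4AC.
B^2 = 6^2 = 36
4AC = 4*(-6)*(-2) = 48
Discriminant = 36 - 48 = -12

-12


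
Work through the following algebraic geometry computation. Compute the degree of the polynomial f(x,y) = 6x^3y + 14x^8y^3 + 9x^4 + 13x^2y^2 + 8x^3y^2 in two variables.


Examine each term for its total degree (sum of exponents).
  Term '6x^3y' has total degree 3+1 = 4.
  Term '14x^8y^3' has total degree 8+3 = 11.
  Term '9x^4' has total degree 4+0 = 4.
  Term '13x^2y^2' has total degree 2+2 = 4.
  Term '8x^3y^2' has total degree 3+2 = 5.
The maximum total degree among all terms is 11.

11


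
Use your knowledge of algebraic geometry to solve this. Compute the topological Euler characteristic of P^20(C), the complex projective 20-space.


The complex projective space P^20 has one cell in each even real dimension 0, 2, ..., 40.
The cohomology groups are H^{2k}(P^20) = Z for k = 0,...,20, and 0 otherwise.
Euler characteristic = sum of Betti numbers = 1 per even-dimensional cohomology group.
chi(P^20) = 20 + 1 = 21

21


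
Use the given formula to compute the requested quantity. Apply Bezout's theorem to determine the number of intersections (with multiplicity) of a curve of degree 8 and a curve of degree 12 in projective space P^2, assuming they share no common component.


Bezout's theorem states the intersection count equals the product of degrees.
Intersection count = 8 * 12 = 96

96


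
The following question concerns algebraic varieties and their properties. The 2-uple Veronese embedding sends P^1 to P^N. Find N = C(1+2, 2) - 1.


The Veronese embedding v_d: P^n -> P^N maps each point to all
degree-d monomials in n+1 homogeneous coordinates.
N = C(n+d, d) - 1
N = C(1+2, 2) - 1
N = C(3, 2) - 1
C(3, 2) = 3
N = 3 - 1 = 2

2


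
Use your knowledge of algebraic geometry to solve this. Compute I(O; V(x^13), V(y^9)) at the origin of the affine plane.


The intersection multiplicity of V(x^a) and V(y^b) at the origin is:
I(O; V(x^13), V(y^9)) = dim_k(k[x,y]/(x^13, y^9))
A basis for k[x,y]/(x^13, y^9) is the set of monomials x^i * y^j
where 0 <= i < 13 and 0 <= j < 9.
The number of such monomials is 13 * 9 = 117

117


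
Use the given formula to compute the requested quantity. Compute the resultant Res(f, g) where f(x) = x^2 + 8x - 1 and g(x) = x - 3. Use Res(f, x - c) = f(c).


For Res(f, x - c), we evaluate f at x = c.
f(3) = 3^2 + 8*3 - 1
= 9 + 24 - 1
= 33 - 1 = 32
Res(f, g) = 32

32


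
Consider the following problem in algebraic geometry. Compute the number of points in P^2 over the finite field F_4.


P^2(F_4) has (q^(n+1) - 1)/(q - 1) points.
= 4^2 + 4^1 + 4^0
= 16 + 4 + 1
= 21

21


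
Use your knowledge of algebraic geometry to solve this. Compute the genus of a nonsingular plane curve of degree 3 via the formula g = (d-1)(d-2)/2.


Using the genus formula for smooth plane curves:
g = (d-1)(d-2)/2
g = (3-1)(3-2)/2
g = 2*1/2
g = 2/2 = 1

1


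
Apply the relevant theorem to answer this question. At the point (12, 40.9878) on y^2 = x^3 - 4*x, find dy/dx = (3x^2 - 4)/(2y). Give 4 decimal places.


Using implicit differentiation of y^2 = x^3 - 4*x:
2y * dy/dx = 3x^2 - 4
dy/dx = (3x^2 - 4)/(2y)
Numerator: 3*12^2 - 4 = 428
Denominator: 2*40.9878 = 81.9756
dy/dx = 428/81.9756 = 5.2211

5.2211


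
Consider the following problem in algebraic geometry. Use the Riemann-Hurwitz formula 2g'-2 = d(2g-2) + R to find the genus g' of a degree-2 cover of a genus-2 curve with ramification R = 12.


Riemann-Hurwitz formula: 2g' - 2 = d(2g - 2) + R
Given: d = 2, g = 2, R = 12
2g' - 2 = 2*(2*2 - 2) + 12
2g' - 2 = 2*2 + 12
2g' - 2 = 4 + 12 = 16
2g' = 18
g' = 9

9


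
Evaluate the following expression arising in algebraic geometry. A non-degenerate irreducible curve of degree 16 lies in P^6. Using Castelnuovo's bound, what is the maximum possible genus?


Castelnuovo's bound: write d - 1 = m(r-1) + epsilon with 0 <= epsilon < r-1.
d - 1 = 16 - 1 = 15
r - 1 = 6 - 1 = 5
15 = 3*5 + 0, so m = 3, epsilon = 0
pi(d, r) = m(m-1)(r-1)/2 + m*epsilon
= 3*2*5/2 + 3*0
= 30/2 + 0
= 15 + 0 = 15

15


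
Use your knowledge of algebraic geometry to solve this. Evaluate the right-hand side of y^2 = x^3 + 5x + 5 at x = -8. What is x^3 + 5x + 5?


Compute x^3 + 5x + 5 at x = -8:
x^3 = (-8)^3 = -512
5*x = 5*(-8) = -40
Sum: -512 - 40 + 5 = -547

-547


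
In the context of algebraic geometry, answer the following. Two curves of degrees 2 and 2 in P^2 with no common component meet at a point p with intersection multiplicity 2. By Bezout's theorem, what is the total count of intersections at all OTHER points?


By Bezout's theorem, the total intersection number is d1 * d2.
Total = 2 * 2 = 4
Intersection multiplicity at p = 2
Remaining intersections = 4 - 2 = 2

2


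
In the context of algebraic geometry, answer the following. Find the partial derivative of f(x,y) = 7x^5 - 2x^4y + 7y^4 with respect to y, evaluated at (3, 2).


df/dy = (-2)*x^4 + 4*7*y^3
At (3,2): (-2)*3^4 + 4*7*2^3
= -162 + 224
= 62

62


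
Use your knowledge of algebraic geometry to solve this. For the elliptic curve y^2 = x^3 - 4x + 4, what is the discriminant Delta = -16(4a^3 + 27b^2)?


Compute each component:
4a^3 = 4*(-4)^3 = 4*(-64) = -256
27b^2 = 27*4^2 = 27*16 = 432
4a^3 + 27b^2 = -256 + 432 = 176
Delta = -16*176 = -2816

-2816


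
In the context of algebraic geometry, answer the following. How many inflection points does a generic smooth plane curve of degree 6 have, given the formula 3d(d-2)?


For a general smooth plane curve C of degree d, the inflection points are
the intersection of C with its Hessian curve, which has degree 3(d-2).
By Bezout, the total intersection number is d * 3(d-2) = 6 * 12 = 72.
For a general curve every flex is ordinary, so each contributes
multiplicity 1 to C·Hess(C), and the number of distinct inflection
points is 3d(d-2).
Inflection points = 3*6*(6-2) = 3*6*4 = 72

72


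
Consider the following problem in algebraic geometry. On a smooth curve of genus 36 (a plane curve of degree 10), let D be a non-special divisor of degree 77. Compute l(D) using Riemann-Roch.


First, compute the genus of a smooth plane curve of degree 10:
g = (d-1)(d-2)/2 = (10-1)(10-2)/2 = 36
For a non-special divisor D (i.e., h^1(D) = 0), Riemann-Roch gives:
l(D) = deg(D) - g + 1
Since deg(D) = 77 >= 2g - 1 = 71, D is non-special.
l(D) = 77 - 36 + 1 = 42

42


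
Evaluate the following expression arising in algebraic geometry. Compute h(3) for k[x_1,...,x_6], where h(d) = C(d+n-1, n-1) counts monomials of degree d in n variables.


The Hilbert function for the polynomial ring in 6 variables is:
h(d) = C(d+n-1, n-1)
h(3) = C(3+6-1, 6-1) = C(8, 5)
= 8! / (5! * 3!)
= 56

56


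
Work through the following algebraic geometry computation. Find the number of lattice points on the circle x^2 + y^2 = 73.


Systematically check integer values of x where x^2 <= 73.
For each valid x, check if 73 - x^2 is a perfect square.
x=3: 73 - 9 = 64, sqrt = 8 (valid)
x=8: 73 - 64 = 9, sqrt = 3 (valid)
Total integer solutions found: 8

8


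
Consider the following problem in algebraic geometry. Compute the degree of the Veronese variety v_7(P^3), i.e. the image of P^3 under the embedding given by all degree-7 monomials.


The Veronese variety v_7(P^3) has degree d^r.
d^r = 7^3 = 343

343


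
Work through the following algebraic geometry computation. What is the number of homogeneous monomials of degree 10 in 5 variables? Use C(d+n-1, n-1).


The number of degree-10 monomials in 5 variables is C(d+n-1, n-1).
= C(10+5-1, 5-1) = C(14, 4)
= 1001

1001


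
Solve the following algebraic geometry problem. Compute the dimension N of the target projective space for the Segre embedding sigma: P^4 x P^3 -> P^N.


The Segre embedding maps P^m x P^n into P^N via
all products of coordinates from each factor.
N = (m+1)(n+1) - 1
N = (4+1)(3+1) - 1
N = 5*4 - 1
N = 20 - 1 = 19

19


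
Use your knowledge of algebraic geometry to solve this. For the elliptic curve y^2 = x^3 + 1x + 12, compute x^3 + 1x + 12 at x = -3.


Compute x^3 + 1x + 12 at x = -3:
x^3 = (-3)^3 = -27
1*x = 1*(-3) = -3
Sum: -27 - 3 + 12 = -18

-18


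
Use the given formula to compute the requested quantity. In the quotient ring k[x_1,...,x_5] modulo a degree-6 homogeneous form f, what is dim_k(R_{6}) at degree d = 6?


For R = k[x_1,...,x_n]/(f) with f homogeneous of degree e:
The Hilbert series is (1 - t^e)/(1 - t)^n.
So h(d) = C(d+n-1, n-1) - C(d-e+n-1, n-1) for d >= e.
With n=5, e=6, d=6:
C(6+5-1, 5-1) = C(10, 4) = 210
C(6-6+5-1, 5-1) = C(4, 4) = 1
h(6) = 210 - 1 = 209

209


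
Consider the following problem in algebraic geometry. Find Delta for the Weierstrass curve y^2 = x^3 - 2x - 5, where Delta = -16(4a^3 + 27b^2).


Compute each component:
4a^3 = 4*(-2)^3 = 4*(-8) = -32
27b^2 = 27*(-5)^2 = 27*25 = 675
4a^3 + 27b^2 = -32 + 675 = 643
Delta = -16*643 = -10288

-10288


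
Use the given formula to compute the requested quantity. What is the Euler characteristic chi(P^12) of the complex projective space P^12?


The complex projective space P^12 has one cell in each even real dimension 0, 2, ..., 24.
The cohomology groups are H^{2k}(P^12) = Z for k = 0,...,12, and 0 otherwise.
Euler characteristic = sum of Betti numbers = 1 per even-dimensional cohomology group.
chi(P^12) = 12 + 1 = 13

13


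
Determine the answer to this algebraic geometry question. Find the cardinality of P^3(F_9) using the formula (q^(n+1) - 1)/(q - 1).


P^3(F_9) has (q^(n+1) - 1)/(q - 1) points.
= 9^3 + 9^2 + 9^1 + 9^0
= 729 + 81 + 9 + 1
= 820

820


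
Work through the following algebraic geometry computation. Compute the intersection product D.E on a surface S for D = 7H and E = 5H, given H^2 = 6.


Using bilinearity of the intersection pairing on a surface S:
(aH).(bH) = ab * (H.H)
We have H^2 = 6.
D.E = (7H).(5H) = 7*5*6
= 35*6
= 210

210


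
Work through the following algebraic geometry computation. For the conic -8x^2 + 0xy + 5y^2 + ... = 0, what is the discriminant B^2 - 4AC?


The discriminant of a conic Ax^2 + Bxy + Cy^2 + ... = 0 is B^2 - 4AC.
B^2 = 0^2 = 0
4AC = 4*(-8)*5 = -160
Discriminant = 0 + 160 = 160

160


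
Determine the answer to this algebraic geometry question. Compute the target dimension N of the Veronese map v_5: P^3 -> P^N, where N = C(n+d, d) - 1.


The Veronese embedding v_d: P^n -> P^N maps each point to all
degree-d monomials in n+1 homogeneous coordinates.
N = C(n+d, d) - 1
N = C(3+5, 5) - 1
N = C(8, 5) - 1
C(8, 5) = 56
N = 56 - 1 = 55

55


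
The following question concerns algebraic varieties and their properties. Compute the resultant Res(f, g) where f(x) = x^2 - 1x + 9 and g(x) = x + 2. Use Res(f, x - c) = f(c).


For Res(f, x - c), we evaluate f at x = c.
f(-2) = (-2)^2 - 1*(-2) + 9
= 4 + 2 + 9
= 6 + 9 = 15
Res(f, g) = 15

15


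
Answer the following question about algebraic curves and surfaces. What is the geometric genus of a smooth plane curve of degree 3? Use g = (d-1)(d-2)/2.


Using the genus formula for smooth plane curves:
g = (d-1)(d-2)/2
g = (3-1)(3-2)/2
g = 2*1/2
g = 2/2 = 1

1


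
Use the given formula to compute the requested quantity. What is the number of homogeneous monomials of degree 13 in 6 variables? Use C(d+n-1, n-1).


The number of degree-13 monomials in 6 variables is C(d+n-1, n-1).
= C(13+6-1, 6-1) = C(18, 5)
= 8568

8568


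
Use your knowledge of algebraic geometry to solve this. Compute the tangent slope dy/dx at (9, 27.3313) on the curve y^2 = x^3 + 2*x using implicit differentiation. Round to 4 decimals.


Using implicit differentiation of y^2 = x^3 + 2*x:
2y * dy/dx = 3x^2 + 2
dy/dx = (3x^2 + 2)/(2y)
Numerator: 3*9^2 + 2 = 245
Denominator: 2*27.3313 = 54.6626
dy/dx = 245/54.6626 = 4.4820

4.4820


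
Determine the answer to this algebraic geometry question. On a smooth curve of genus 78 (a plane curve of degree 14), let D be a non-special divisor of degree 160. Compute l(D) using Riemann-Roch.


First, compute the genus of a smooth plane curve of degree 14:
g = (d-1)(d-2)/2 = (14-1)(14-2)/2 = 78
For a non-special divisor D (i.e., h^1(D) = 0), Riemann-Roch gives:
l(D) = deg(D) - g + 1
Since deg(D) = 160 >= 2g - 1 = 155, D is non-special.
l(D) = 160 - 78 + 1 = 83

83


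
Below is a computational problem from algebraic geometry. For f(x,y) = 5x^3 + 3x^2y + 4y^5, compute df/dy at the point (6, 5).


df/dy = 3*x^2 + 5*4*y^4
At (6,5): 3*6^2 + 5*4*5^4
= 108 + 12500
= 12608

12608


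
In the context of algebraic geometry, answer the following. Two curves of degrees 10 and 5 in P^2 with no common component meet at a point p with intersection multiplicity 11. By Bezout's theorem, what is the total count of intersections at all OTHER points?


By Bezout's theorem, the total intersection number is d1 * d2.
Total = 10 * 5 = 50
Intersection multiplicity at p = 11
Remaining intersections = 50 - 11 = 39

39


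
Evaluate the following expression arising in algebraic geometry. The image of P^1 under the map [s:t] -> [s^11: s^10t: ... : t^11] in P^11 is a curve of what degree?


The rational normal curve in P^11 is the image of P^1 under the 11-uple Veronese.
A general hyperplane in P^11 pulls back to a degree-11 form on P^1, which has 11 zeros,
so the curve meets a general hyperplane in 11 points. Degree = 11.

11


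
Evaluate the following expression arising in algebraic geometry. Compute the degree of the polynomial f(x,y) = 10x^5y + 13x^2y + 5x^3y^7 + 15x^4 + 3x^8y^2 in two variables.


Examine each term for its total degree (sum of exponents).
  Term '10x^5y' has total degree 5+1 = 6.
  Term '13x^2y' has total degree 2+1 = 3.
  Term '5x^3y^7' has total degree 3+7 = 10.
  Term '15x^4' has total degree 4+0 = 4.
  Term '3x^8y^2' has total degree 8+2 = 10.
The maximum total degree among all terms is 10.

10


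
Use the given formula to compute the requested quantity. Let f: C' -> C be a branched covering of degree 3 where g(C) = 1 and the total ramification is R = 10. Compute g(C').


Riemann-Hurwitz formula: 2g' - 2 = d(2g - 2) + R
Given: d = 3, g = 1, R = 10
2g' - 2 = 3*(2*1 - 2) + 10
2g' - 2 = 3*0 + 10
2g' - 2 = 0 + 10 = 10
2g' = 12
g' = 6

6


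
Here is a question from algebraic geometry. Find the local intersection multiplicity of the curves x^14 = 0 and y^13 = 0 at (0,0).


The intersection multiplicity of V(x^a) and V(y^b) at the origin is:
I(O; V(x^14), V(y^13)) = dim_k(k[x,y]/(x^14, y^13))
A basis for k[x,y]/(x^14, y^13) is the set of monomials x^i * y^j
where 0 <= i < 14 and 0 <= j < 13.
The number of such monomials is 14 * 13 = 182

182


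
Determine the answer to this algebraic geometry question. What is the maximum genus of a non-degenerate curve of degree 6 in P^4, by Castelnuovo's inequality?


Castelnuovo's bound: write d - 1 = m(r-1) + epsilon with 0 <= epsilon < r-1.
d - 1 = 6 - 1 = 5
r - 1 = 4 - 1 = 3
5 = 1*3 + 2, so m = 1, epsilon = 2
pi(d, r) = m(m-1)(r-1)/2 + m*epsilon
= 1*0*3/2 + 1*2
= 0/2 + 2
= 0 + 2 = 2

2


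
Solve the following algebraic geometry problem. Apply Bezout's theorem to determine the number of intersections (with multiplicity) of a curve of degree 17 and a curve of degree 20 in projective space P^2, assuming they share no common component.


Bezout's theorem states the intersection count equals the product of degrees.
Intersection count = 17 * 20 = 340

340


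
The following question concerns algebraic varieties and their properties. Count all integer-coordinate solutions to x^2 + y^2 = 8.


Systematically check integer values of x where x^2 <= 8.
For each valid x, check if 8 - x^2 is a perfect square.
x=2: 8 - 4 = 4, sqrt = 2 (valid)
Total integer solutions found: 4

4


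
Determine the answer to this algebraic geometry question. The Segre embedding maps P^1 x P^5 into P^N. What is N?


The Segre embedding maps P^m x P^n into P^N via
all products of coordinates from each factor.
N = (m+1)(n+1) - 1
N = (1+1)(5+1) - 1
N = 2*6 - 1
N = 12 - 1 = 11

11


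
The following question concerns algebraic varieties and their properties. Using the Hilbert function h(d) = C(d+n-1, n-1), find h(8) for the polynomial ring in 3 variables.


The Hilbert function for the polynomial ring in 3 variables is:
h(d) = C(d+n-1, n-1)
h(8) = C(8+3-1, 3-1) = C(10, 2)
= 10! / (2! * 8!)
= 45

45


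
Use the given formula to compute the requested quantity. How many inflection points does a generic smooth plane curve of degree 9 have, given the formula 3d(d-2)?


For a general smooth plane curve C of degree d, the inflection points are
the intersection of C with its Hessian curve, which has degree 3(d-2).
By Bezout, the total intersection number is d * 3(d-2) = 9 * 21 = 189.
For a general curve every flex is ordinary, so each contributes
multiplicity 1 to C·Hess(C), and the number of distinct inflection
points is 3d(d-2).
Inflection points = 3*9*(9-2) = 3*9*7 = 189

189


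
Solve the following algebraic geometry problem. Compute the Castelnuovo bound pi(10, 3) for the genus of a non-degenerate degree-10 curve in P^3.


Castelnuovo's bound: write d - 1 = m(r-1) + epsilon with 0 <= epsilon < r-1.
d - 1 = 10 - 1 = 9
r - 1 = 3 - 1 = 2
9 = 4*2 + 1, so m = 4, epsilon = 1
pi(d, r) = m(m-1)(r-1)/2 + m*epsilon
= 4*3*2/2 + 4*1
= 24/2 + 4
= 12 + 4 = 16

16


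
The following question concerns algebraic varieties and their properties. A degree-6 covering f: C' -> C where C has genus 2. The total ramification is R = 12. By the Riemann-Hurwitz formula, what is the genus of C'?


Riemann-Hurwitz formula: 2g' - 2 = d(2g - 2) + R
Given: d = 6, g = 2, R = 12
2g' - 2 = 6*(2*2 - 2) + 12
2g' - 2 = 6*2 + 12
2g' - 2 = 12 + 12 = 24
2g' = 26
g' = 13

13


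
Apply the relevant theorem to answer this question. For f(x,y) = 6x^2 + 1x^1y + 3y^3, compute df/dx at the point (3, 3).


df/dx = 2*6*x^1 + 1*1*x^0*y
At (3,3): 2*6*3^1 + 1*1*3^0*3
= 36 + 3
= 39

39


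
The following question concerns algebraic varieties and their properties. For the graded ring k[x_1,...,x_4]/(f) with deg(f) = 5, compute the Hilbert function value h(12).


For R = k[x_1,...,x_n]/(f) with f homogeneous of degree e:
The Hilbert series is (1 - t^e)/(1 - t)^n.
So h(d) = C(d+n-1, n-1) - C(d-e+n-1, n-1) for d >= e.
With n=4, e=5, d=12:
C(12+4-1, 4-1) = C(15, 3) = 455
C(12-5+4-1, 4-1) = C(10, 3) = 120
h(12) = 455 - 120 = 335

335


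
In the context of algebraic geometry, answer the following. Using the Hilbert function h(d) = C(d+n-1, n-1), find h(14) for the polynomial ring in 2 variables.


The Hilbert function for the polynomial ring in 2 variables is:
h(d) = C(d+n-1, n-1)
h(14) = C(14+2-1, 2-1) = C(15, 1)
= 15! / (1! * 14!)
= 15

15


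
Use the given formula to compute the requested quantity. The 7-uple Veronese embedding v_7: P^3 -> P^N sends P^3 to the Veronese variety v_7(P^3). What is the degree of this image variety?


The Veronese variety v_7(P^3) has degree d^r.
d^r = 7^3 = 343

343


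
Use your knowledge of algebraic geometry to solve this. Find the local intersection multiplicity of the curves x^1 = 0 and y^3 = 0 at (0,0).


The intersection multiplicity of V(x^a) and V(y^b) at the origin is:
I(O; V(x^1), V(y^3)) = dim_k(k[x,y]/(x^1, y^3))
A basis for k[x,y]/(x^1, y^3) is the set of monomials x^i * y^j
where 0 <= i < 1 and 0 <= j < 3.
The number of such monomials is 1 * 3 = 3

3


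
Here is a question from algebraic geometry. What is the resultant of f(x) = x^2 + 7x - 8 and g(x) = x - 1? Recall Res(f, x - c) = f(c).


For Res(f, x - c), we evaluate f at x = c.
f(1) = 1^2 + 7*1 - 8
= 1 + 7 - 8
= 8 - 8 = 0
Res(f, g) = 0

0


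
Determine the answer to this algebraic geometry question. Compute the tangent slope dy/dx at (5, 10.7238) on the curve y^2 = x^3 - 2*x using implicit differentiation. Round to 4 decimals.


Using implicit differentiation of y^2 = x^3 - 2*x:
2y * dy/dx = 3x^2 - 2
dy/dx = (3x^2 - 2)/(2y)
Numerator: 3*5^2 - 2 = 73
Denominator: 2*10.7238 = 21.4476
dy/dx = 73/21.4476 = 3.4036

3.4036


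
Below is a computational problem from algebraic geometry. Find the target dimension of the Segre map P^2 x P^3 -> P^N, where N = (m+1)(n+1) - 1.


The Segre embedding maps P^m x P^n into P^N via
all products of coordinates from each factor.
N = (m+1)(n+1) - 1
N = (2+1)(3+1) - 1
N = 3*4 - 1
N = 12 - 1 = 11

11


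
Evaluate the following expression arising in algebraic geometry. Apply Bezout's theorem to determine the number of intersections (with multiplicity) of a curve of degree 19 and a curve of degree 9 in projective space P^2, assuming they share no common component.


Bezout's theorem states the intersection count equals the product of degrees.
Intersection count = 19 * 9 = 171

171


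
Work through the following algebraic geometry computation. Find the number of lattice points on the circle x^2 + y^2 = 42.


Systematically check integer values of x where x^2 <= 42.
For each valid x, check if 42 - x^2 is a perfect square.
Total integer solutions found: 0

0


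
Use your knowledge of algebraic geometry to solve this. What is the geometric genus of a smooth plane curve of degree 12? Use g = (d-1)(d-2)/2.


Using the genus formula for smooth plane curves:
g = (d-1)(d-2)/2
g = (12-1)(12-2)/2
g = 11*10/2
g = 110/2 = 55

55


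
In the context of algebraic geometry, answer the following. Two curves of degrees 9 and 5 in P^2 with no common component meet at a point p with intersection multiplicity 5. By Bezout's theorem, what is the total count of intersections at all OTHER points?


By Bezout's theorem, the total intersection number is d1 * d2.
Total = 9 * 5 = 45
Intersection multiplicity at p = 5
Remaining intersections = 45 - 5 = 40

40


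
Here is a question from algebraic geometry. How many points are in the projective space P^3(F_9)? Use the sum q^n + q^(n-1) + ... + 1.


P^3(F_9) has (q^(n+1) - 1)/(q - 1) points.
= 9^3 + 9^2 + 9^1 + 9^0
= 729 + 81 + 9 + 1
= 820

820


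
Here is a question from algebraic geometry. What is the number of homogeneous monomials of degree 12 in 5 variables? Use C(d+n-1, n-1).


The number of degree-12 monomials in 5 variables is C(d+n-1, n-1).
= C(12+5-1, 5-1) = C(16, 4)
= 1820

1820


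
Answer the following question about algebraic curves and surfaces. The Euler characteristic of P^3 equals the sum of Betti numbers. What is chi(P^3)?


The complex projective space P^3 has one cell in each even real dimension 0, 2, ..., 6.
The cohomology groups are H^{2k}(P^3) = Z for k = 0,...,3, and 0 otherwise.
Euler characteristic = sum of Betti numbers = 1 per even-dimensional cohomology group.
chi(P^3) = 3 + 1 = 4

4


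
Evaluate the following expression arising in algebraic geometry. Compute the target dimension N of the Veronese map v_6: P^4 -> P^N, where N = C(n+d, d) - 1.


The Veronese embedding v_d: P^n -> P^N maps each point to all
degree-d monomials in n+1 homogeneous coordinates.
N = C(n+d, d) - 1
N = C(4+6, 6) - 1
N = C(10, 6) - 1
C(10, 6) = 210
N = 210 - 1 = 209

209


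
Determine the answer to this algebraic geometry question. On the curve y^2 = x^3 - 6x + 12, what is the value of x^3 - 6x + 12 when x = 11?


Compute x^3 - 6x + 12 at x = 11:
x^3 = 11^3 = 1331
(-6)*x = (-6)*11 = -66
Sum: 1331 - 66 + 12 = 1277

1277


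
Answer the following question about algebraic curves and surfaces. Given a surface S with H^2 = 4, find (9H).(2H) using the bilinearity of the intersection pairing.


Using bilinearity of the intersection pairing on a surface S:
(aH).(bH) = ab * (H.H)
We have H^2 = 4.
D.E = (9H).(2H) = 9*2*4
= 18*4
= 72

72


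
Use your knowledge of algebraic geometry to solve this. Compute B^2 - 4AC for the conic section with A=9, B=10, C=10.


The discriminant of a conic Ax^2 + Bxy + Cy^2 + ... = 0 is B^2 - 4AC.
B^2 = 10^2 = 100
4AC = 4*9*10 = 360
Discriminant = 100 - 360 = -260

-260


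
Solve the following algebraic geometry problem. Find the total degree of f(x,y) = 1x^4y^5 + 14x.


Examine each term for its total degree (sum of exponents).
  Term '1x^4y^5' has total degree 4+5 = 9.
  Term '14x' has total degree 1+0 = 1.
The maximum total degree among all terms is 9.

9
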